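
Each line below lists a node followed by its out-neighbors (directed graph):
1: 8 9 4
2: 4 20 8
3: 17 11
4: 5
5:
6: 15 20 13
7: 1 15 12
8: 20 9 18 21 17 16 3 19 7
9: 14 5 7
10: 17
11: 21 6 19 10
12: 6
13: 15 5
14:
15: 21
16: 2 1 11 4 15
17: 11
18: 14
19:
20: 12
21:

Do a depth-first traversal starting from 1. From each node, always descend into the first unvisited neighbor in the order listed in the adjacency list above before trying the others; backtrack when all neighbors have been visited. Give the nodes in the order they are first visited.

1 → 8 → 20 → 12 → 6 → 15 → 21 → 13 → 5 → 9 → 14 → 7 → 18 → 17 → 11 → 19 → 10 → 16 → 2 → 4 → 3

Visit 1
1 → 8
8 → 20
20 → 12
12 → 6
6 → 15
15 → 21
6 → 13
13 → 5
8 → 9
9 → 14
9 → 7
8 → 18
8 → 17
17 → 11
11 → 19
11 → 10
8 → 16
16 → 2
2 → 4
8 → 3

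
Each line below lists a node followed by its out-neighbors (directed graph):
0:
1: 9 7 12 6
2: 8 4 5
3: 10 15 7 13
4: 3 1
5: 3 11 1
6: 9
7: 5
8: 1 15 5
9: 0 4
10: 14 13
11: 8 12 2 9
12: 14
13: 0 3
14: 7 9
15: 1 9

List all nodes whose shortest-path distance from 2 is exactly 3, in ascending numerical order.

6, 7, 9, 10, 12, 13

Level 0: 2
Level 1: 4, 5, 8
Level 2: 1, 3, 11, 15
Level 3: 6, 7, 9, 10, 12, 13
Level 4: 0, 14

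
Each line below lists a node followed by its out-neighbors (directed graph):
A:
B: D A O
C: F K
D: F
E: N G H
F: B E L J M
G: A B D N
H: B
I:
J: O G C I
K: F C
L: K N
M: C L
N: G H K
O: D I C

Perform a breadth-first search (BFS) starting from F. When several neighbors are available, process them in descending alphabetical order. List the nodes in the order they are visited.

F, M, L, J, E, B, C, N, K, O, I, G, H, D, A

Visit F; enqueue M, L, J, E, B → queue [M, L, J, E, B]
Visit M; enqueue C → queue [L, J, E, B, C]
Visit L; enqueue N, K → queue [J, E, B, C, N, K]
Visit J; enqueue O, I, G → queue [E, B, C, N, K, O, I, G]
Visit E; enqueue H → queue [B, C, N, K, O, I, G, H]
Visit B; enqueue D, A → queue [C, N, K, O, I, G, H, D, A]
Visit C → queue [N, K, O, I, G, H, D, A]
Visit N → queue [K, O, I, G, H, D, A]
Visit K → queue [O, I, G, H, D, A]
Visit O → queue [I, G, H, D, A]
Visit I → queue [G, H, D, A]
Visit G → queue [H, D, A]
Visit H → queue [D, A]
Visit D → queue [A]
Visit A → queue []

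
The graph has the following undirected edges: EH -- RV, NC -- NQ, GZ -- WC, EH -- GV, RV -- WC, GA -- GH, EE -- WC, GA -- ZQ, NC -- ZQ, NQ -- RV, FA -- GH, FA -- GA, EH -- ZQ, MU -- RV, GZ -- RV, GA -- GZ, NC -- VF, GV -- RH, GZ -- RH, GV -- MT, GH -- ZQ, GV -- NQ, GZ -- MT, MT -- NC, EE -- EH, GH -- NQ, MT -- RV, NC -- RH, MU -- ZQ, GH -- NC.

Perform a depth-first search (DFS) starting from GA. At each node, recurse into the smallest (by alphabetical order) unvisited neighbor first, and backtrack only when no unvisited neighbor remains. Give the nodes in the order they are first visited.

GA, FA, GH, NC, MT, GV, EH, EE, WC, GZ, RH, RV, MU, ZQ, NQ, VF

Visit GA
GA → FA
FA → GH
GH → NC
NC → MT
MT → GV
GV → EH
EH → EE
EE → WC
WC → GZ
GZ → RH
GZ → RV
RV → MU
MU → ZQ
RV → NQ
NC → VF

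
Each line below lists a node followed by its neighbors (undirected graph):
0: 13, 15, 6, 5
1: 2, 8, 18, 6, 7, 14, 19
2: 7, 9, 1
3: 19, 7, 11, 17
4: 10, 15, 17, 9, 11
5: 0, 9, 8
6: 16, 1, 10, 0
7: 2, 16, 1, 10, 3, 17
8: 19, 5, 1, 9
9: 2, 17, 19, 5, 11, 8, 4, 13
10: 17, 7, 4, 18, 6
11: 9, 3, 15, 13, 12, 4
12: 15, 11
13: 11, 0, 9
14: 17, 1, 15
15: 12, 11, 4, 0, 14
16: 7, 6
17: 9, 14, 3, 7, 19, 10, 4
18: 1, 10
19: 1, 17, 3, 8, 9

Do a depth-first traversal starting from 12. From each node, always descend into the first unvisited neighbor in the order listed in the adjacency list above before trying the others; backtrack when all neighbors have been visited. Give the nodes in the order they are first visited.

Visit 12
12 → 15
15 → 11
11 → 9
9 → 2
2 → 7
7 → 16
16 → 6
6 → 1
1 → 8
8 → 19
19 → 17
17 → 14
17 → 3
17 → 10
10 → 4
10 → 18
8 → 5
5 → 0
0 → 13

12 -> 15 -> 11 -> 9 -> 2 -> 7 -> 16 -> 6 -> 1 -> 8 -> 19 -> 17 -> 14 -> 3 -> 10 -> 4 -> 18 -> 5 -> 0 -> 13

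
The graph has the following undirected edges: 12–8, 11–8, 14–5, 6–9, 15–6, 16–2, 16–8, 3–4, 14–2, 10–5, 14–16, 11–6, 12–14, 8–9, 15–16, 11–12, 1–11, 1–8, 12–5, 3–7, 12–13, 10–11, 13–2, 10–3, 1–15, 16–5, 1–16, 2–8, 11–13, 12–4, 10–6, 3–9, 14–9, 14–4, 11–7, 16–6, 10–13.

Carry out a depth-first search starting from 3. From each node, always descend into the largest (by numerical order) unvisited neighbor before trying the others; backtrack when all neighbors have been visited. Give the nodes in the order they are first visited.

3 → 10 → 13 → 12 → 14 → 16 → 15 → 6 → 11 → 8 → 9 → 2 → 1 → 7 → 5 → 4

Visit 3
3 → 10
10 → 13
13 → 12
12 → 14
14 → 16
16 → 15
15 → 6
6 → 11
11 → 8
8 → 9
8 → 2
8 → 1
11 → 7
16 → 5
14 → 4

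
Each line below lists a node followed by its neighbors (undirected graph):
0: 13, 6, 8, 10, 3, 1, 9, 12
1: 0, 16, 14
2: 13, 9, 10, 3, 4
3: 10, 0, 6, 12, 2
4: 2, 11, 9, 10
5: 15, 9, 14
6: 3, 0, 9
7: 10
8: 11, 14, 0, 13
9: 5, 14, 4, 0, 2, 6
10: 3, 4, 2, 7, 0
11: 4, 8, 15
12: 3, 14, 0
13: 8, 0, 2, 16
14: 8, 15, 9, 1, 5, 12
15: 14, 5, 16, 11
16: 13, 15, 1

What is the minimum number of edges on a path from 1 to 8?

2

Level 0: 1
Level 1: 0, 14, 16
Level 2: 3, 5, 6, 8, 9, 10, 12, 13, 15
Level 3: 2, 4, 7, 11
8 first appears at level 2.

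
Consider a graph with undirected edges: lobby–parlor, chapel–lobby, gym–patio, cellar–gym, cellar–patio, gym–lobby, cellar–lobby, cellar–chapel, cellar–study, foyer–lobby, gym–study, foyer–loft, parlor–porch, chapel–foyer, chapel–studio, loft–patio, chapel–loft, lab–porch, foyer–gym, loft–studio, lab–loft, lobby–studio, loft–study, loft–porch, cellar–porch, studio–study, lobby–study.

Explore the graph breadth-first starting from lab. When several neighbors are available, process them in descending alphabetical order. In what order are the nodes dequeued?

lab, porch, loft, parlor, cellar, study, studio, patio, foyer, chapel, lobby, gym

Visit lab; enqueue porch, loft → queue [porch, loft]
Visit porch; enqueue parlor, cellar → queue [loft, parlor, cellar]
Visit loft; enqueue study, studio, patio, foyer, chapel → queue [parlor, cellar, study, studio, patio, foyer, chapel]
Visit parlor; enqueue lobby → queue [cellar, study, studio, patio, foyer, chapel, lobby]
Visit cellar; enqueue gym → queue [study, studio, patio, foyer, chapel, lobby, gym]
Visit study → queue [studio, patio, foyer, chapel, lobby, gym]
Visit studio → queue [patio, foyer, chapel, lobby, gym]
Visit patio → queue [foyer, chapel, lobby, gym]
Visit foyer → queue [chapel, lobby, gym]
Visit chapel → queue [lobby, gym]
Visit lobby → queue [gym]
Visit gym → queue []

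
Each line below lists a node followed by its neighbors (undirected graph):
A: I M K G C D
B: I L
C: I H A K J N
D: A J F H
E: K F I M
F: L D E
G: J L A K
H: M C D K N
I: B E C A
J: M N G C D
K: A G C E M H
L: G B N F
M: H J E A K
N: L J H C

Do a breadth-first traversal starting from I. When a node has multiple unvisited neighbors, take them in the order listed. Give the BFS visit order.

Visit I; enqueue B, E, C, A → queue [B, E, C, A]
Visit B; enqueue L → queue [E, C, A, L]
Visit E; enqueue K, F, M → queue [C, A, L, K, F, M]
Visit C; enqueue H, J, N → queue [A, L, K, F, M, H, J, N]
Visit A; enqueue G, D → queue [L, K, F, M, H, J, N, G, D]
Visit L → queue [K, F, M, H, J, N, G, D]
Visit K → queue [F, M, H, J, N, G, D]
Visit F → queue [M, H, J, N, G, D]
Visit M → queue [H, J, N, G, D]
Visit H → queue [J, N, G, D]
Visit J → queue [N, G, D]
Visit N → queue [G, D]
Visit G → queue [D]
Visit D → queue []

I B E C A L K F M H J N G D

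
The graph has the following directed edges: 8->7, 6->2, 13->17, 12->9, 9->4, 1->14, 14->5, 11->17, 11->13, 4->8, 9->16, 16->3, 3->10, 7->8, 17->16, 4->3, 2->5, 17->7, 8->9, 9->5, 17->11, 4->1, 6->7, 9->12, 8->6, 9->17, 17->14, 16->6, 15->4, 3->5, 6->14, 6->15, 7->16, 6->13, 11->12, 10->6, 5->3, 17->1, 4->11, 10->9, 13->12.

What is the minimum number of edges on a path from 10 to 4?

2

Level 0: 10
Level 1: 6, 9
Level 2: 2, 4, 5, 7, 12, 13, 14, 15, 16, 17
Level 3: 1, 3, 8, 11
4 first appears at level 2.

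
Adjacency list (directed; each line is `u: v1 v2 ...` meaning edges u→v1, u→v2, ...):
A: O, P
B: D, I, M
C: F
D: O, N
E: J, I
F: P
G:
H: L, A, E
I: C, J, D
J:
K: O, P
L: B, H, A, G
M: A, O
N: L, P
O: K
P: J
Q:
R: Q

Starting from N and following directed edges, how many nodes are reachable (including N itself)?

16

BFS from N visits: N, L, P, A, B, G, H, J, O, D, I, M, E, K, C, F
Reachable nodes: 16 of 18 total.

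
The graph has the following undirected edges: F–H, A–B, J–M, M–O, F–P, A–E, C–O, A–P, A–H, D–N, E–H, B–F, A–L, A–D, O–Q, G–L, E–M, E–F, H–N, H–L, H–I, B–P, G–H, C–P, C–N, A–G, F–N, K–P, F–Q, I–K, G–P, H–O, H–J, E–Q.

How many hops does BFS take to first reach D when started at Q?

3

Level 0: Q
Level 1: E, F, O
Level 2: A, B, C, H, M, N, P
Level 3: D, G, I, J, K, L
D first appears at level 3.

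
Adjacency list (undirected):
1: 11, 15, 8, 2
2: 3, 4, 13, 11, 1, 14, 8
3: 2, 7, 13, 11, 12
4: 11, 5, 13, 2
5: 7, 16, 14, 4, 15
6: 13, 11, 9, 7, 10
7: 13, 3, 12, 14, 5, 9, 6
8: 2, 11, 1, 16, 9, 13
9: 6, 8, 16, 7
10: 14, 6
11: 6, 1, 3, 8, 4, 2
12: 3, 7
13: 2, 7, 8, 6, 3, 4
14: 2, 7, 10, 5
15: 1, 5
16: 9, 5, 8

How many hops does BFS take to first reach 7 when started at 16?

2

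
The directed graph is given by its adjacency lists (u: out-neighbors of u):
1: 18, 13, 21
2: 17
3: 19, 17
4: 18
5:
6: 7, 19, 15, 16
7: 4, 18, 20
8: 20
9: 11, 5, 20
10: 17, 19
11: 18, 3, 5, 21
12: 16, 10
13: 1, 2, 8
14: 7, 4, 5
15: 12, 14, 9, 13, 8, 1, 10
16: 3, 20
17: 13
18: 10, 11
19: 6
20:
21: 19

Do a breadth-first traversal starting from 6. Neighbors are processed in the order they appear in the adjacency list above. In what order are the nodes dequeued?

6, 7, 19, 15, 16, 4, 18, 20, 12, 14, 9, 13, 8, 1, 10, 3, 11, 5, 2, 21, 17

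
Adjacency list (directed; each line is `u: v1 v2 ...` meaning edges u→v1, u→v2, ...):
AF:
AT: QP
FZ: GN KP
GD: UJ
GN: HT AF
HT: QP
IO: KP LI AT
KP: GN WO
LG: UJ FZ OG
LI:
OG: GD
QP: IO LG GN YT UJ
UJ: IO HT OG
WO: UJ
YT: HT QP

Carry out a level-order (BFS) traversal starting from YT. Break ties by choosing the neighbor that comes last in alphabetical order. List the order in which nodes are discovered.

Visit YT; enqueue QP, HT → queue [QP, HT]
Visit QP; enqueue UJ, LG, IO, GN → queue [HT, UJ, LG, IO, GN]
Visit HT → queue [UJ, LG, IO, GN]
Visit UJ; enqueue OG → queue [LG, IO, GN, OG]
Visit LG; enqueue FZ → queue [IO, GN, OG, FZ]
Visit IO; enqueue LI, KP, AT → queue [GN, OG, FZ, LI, KP, AT]
Visit GN; enqueue AF → queue [OG, FZ, LI, KP, AT, AF]
Visit OG; enqueue GD → queue [FZ, LI, KP, AT, AF, GD]
Visit FZ → queue [LI, KP, AT, AF, GD]
Visit LI → queue [KP, AT, AF, GD]
Visit KP; enqueue WO → queue [AT, AF, GD, WO]
Visit AT → queue [AF, GD, WO]
Visit AF → queue [GD, WO]
Visit GD → queue [WO]
Visit WO → queue []

YT, QP, HT, UJ, LG, IO, GN, OG, FZ, LI, KP, AT, AF, GD, WO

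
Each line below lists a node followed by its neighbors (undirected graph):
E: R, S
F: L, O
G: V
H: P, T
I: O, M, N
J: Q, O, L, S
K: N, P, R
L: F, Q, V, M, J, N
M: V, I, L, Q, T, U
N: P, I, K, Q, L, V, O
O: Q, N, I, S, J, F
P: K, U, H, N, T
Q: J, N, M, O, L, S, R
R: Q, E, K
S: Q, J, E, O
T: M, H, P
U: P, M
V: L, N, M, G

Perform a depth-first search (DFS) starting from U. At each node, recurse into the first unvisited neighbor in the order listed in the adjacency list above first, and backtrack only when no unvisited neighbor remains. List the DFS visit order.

Visit U
U → P
P → K
K → N
N → I
I → O
O → Q
Q → J
J → L
L → F
L → V
V → M
M → T
T → H
V → G
J → S
S → E
E → R

U, P, K, N, I, O, Q, J, L, F, V, M, T, H, G, S, E, R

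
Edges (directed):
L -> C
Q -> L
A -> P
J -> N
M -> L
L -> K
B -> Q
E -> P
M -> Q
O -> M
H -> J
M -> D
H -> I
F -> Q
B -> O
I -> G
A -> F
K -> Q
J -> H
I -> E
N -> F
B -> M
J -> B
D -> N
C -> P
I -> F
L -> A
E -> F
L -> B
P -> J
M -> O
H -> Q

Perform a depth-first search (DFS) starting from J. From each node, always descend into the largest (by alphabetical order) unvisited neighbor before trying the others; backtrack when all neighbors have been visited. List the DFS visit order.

J, N, F, Q, L, K, C, P, B, O, M, D, A, H, I, G, E

Visit J
J → N
N → F
F → Q
Q → L
L → K
L → C
C → P
L → B
B → O
O → M
M → D
L → A
J → H
H → I
I → G
I → E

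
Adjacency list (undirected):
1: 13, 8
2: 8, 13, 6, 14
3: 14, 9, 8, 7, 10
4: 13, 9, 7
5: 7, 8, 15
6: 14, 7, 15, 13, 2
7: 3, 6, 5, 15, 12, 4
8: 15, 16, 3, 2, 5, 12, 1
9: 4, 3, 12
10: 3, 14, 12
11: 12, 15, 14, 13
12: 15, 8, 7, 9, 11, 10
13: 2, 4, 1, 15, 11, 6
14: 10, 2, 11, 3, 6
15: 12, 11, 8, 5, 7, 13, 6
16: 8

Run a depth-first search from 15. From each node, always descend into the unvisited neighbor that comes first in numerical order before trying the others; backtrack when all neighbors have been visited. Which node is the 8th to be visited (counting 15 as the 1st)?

2

Visit 15
15 → 5
5 → 7
7 → 3
3 → 8
8 → 1
1 → 13
13 → 2
2 → 6
6 → 14
14 → 10
10 → 12
12 → 9
9 → 4
12 → 11
8 → 16

Visit order: 15, 5, 7, 3, 8, 1, 13, 2, 6, 14, 10, 12, 9, 4, 11, 16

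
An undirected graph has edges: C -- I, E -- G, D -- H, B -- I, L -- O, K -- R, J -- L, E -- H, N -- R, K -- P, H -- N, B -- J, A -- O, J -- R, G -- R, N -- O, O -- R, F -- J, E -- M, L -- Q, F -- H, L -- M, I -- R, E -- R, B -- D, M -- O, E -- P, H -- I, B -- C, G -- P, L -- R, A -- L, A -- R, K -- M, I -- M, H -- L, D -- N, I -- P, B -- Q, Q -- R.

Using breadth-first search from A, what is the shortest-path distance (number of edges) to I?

2

Level 0: A
Level 1: L, O, R
Level 2: E, G, H, I, J, K, M, N, Q
Level 3: B, C, D, F, P
I first appears at level 2.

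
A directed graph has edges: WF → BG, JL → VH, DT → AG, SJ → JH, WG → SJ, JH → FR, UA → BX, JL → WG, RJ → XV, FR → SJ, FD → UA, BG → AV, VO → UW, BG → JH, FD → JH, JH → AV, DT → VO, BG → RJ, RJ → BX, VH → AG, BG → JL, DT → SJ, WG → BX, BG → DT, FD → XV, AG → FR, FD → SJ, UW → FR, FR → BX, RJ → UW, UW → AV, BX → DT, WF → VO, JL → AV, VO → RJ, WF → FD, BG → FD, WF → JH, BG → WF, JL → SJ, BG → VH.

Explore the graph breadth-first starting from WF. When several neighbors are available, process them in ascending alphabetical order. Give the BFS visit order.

Visit WF; enqueue BG, FD, JH, VO → queue [BG, FD, JH, VO]
Visit BG; enqueue AV, DT, JL, RJ, VH → queue [FD, JH, VO, AV, DT, JL, RJ, VH]
Visit FD; enqueue SJ, UA, XV → queue [JH, VO, AV, DT, JL, RJ, VH, SJ, UA, XV]
Visit JH; enqueue FR → queue [VO, AV, DT, JL, RJ, VH, SJ, UA, XV, FR]
Visit VO; enqueue UW → queue [AV, DT, JL, RJ, VH, SJ, UA, XV, FR, UW]
Visit AV → queue [DT, JL, RJ, VH, SJ, UA, XV, FR, UW]
Visit DT; enqueue AG → queue [JL, RJ, VH, SJ, UA, XV, FR, UW, AG]
Visit JL; enqueue WG → queue [RJ, VH, SJ, UA, XV, FR, UW, AG, WG]
Visit RJ; enqueue BX → queue [VH, SJ, UA, XV, FR, UW, AG, WG, BX]
Visit VH → queue [SJ, UA, XV, FR, UW, AG, WG, BX]
Visit SJ → queue [UA, XV, FR, UW, AG, WG, BX]
Visit UA → queue [XV, FR, UW, AG, WG, BX]
Visit XV → queue [FR, UW, AG, WG, BX]
Visit FR → queue [UW, AG, WG, BX]
Visit UW → queue [AG, WG, BX]
Visit AG → queue [WG, BX]
Visit WG → queue [BX]
Visit BX → queue []

WF, BG, FD, JH, VO, AV, DT, JL, RJ, VH, SJ, UA, XV, FR, UW, AG, WG, BX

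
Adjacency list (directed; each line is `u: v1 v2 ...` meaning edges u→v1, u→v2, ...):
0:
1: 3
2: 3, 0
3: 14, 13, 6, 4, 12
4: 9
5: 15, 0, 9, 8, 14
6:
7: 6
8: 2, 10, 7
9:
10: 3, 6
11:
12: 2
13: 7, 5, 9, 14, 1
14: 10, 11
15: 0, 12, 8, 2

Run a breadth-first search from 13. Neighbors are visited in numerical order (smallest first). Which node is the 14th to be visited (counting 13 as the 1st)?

Visit 13; enqueue 1, 5, 7, 9, 14 → queue [1, 5, 7, 9, 14]
Visit 1; enqueue 3 → queue [5, 7, 9, 14, 3]
Visit 5; enqueue 0, 8, 15 → queue [7, 9, 14, 3, 0, 8, 15]
Visit 7; enqueue 6 → queue [9, 14, 3, 0, 8, 15, 6]
Visit 9 → queue [14, 3, 0, 8, 15, 6]
Visit 14; enqueue 10, 11 → queue [3, 0, 8, 15, 6, 10, 11]
Visit 3; enqueue 4, 12 → queue [0, 8, 15, 6, 10, 11, 4, 12]
Visit 0 → queue [8, 15, 6, 10, 11, 4, 12]
Visit 8; enqueue 2 → queue [15, 6, 10, 11, 4, 12, 2]
Visit 15 → queue [6, 10, 11, 4, 12, 2]
Visit 6 → queue [10, 11, 4, 12, 2]
Visit 10 → queue [11, 4, 12, 2]
Visit 11 → queue [4, 12, 2]
Visit 4 → queue [12, 2]
Visit 12 → queue [2]
Visit 2 → queue []

Visit order: 13, 1, 5, 7, 9, 14, 3, 0, 8, 15, 6, 10, 11, 4, 12, 2

4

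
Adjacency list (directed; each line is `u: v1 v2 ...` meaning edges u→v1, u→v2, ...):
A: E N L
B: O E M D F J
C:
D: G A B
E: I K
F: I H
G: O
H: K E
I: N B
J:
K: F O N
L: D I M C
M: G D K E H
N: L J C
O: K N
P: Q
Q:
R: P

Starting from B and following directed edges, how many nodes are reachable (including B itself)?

15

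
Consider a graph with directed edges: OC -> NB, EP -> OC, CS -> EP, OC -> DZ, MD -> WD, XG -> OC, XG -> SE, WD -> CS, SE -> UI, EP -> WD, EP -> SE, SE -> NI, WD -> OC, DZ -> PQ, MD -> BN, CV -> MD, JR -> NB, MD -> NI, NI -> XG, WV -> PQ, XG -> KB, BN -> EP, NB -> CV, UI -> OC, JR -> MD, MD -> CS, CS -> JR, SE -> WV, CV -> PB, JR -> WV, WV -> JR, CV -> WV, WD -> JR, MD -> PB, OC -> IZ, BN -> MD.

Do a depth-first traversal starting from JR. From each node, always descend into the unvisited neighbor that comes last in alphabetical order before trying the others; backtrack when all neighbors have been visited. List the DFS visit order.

JR, WV, PQ, NB, CV, PB, MD, WD, OC, IZ, DZ, CS, EP, SE, UI, NI, XG, KB, BN

Visit JR
JR → WV
WV → PQ
JR → NB
NB → CV
CV → PB
CV → MD
MD → WD
WD → OC
OC → IZ
OC → DZ
WD → CS
CS → EP
EP → SE
SE → UI
SE → NI
NI → XG
XG → KB
MD → BN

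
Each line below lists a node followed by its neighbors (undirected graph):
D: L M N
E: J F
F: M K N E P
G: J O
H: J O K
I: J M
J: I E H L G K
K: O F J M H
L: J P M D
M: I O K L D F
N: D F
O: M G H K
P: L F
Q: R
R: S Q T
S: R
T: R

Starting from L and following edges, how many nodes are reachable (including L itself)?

BFS from L visits: L, P, M, J, D, F, O, K, I, H, G, E, N
Reachable nodes: 13 of 17 total.

13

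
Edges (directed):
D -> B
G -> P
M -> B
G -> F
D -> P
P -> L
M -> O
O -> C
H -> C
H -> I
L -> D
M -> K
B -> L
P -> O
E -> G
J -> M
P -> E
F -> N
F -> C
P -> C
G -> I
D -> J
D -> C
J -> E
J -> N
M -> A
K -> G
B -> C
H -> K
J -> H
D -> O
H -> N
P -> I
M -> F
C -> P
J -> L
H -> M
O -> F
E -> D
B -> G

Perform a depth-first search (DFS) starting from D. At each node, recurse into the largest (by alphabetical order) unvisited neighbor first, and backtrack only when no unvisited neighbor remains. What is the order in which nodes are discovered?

Visit D
D → P
P → O
O → F
F → N
F → C
P → L
P → I
P → E
E → G
D → J
J → M
M → K
M → B
M → A
J → H

D, P, O, F, N, C, L, I, E, G, J, M, K, B, A, H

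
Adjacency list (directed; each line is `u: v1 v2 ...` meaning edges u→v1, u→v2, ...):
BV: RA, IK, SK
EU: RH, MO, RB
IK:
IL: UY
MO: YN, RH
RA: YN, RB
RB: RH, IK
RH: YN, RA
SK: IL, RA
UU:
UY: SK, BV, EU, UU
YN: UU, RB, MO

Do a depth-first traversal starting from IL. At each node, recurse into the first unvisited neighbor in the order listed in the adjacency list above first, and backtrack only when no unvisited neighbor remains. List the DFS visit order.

IL → UY → SK → RA → YN → UU → RB → RH → IK → MO → BV → EU

Visit IL
IL → UY
UY → SK
SK → RA
RA → YN
YN → UU
YN → RB
RB → RH
RB → IK
YN → MO
UY → BV
UY → EU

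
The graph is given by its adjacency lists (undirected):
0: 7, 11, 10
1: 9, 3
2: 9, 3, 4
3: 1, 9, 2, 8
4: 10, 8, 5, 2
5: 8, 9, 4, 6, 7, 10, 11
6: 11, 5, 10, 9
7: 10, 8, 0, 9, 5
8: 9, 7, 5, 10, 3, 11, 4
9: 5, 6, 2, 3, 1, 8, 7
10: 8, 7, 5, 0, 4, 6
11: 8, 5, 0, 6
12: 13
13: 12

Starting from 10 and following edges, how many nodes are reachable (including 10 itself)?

BFS from 10 visits: 10, 8, 7, 6, 5, 4, 0, 11, 9, 3, 2, 1
Reachable nodes: 12 of 14 total.

12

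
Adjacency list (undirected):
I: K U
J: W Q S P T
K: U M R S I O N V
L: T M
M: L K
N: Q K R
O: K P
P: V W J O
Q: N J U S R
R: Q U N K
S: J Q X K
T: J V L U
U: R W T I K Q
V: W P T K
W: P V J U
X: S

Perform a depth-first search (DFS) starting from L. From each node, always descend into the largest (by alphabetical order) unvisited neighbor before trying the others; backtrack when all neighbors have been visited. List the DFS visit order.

L -> T -> V -> W -> U -> R -> Q -> S -> X -> K -> O -> P -> J -> N -> M -> I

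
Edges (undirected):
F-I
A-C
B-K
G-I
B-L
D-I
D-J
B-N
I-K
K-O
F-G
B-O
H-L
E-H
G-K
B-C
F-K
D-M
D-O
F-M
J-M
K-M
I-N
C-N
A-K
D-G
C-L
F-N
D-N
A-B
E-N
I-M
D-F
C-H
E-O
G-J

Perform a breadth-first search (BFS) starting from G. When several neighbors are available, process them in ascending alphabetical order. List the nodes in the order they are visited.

Visit G; enqueue D, F, I, J, K → queue [D, F, I, J, K]
Visit D; enqueue M, N, O → queue [F, I, J, K, M, N, O]
Visit F → queue [I, J, K, M, N, O]
Visit I → queue [J, K, M, N, O]
Visit J → queue [K, M, N, O]
Visit K; enqueue A, B → queue [M, N, O, A, B]
Visit M → queue [N, O, A, B]
Visit N; enqueue C, E → queue [O, A, B, C, E]
Visit O → queue [A, B, C, E]
Visit A → queue [B, C, E]
Visit B; enqueue L → queue [C, E, L]
Visit C; enqueue H → queue [E, L, H]
Visit E → queue [L, H]
Visit L → queue [H]
Visit H → queue []

G, D, F, I, J, K, M, N, O, A, B, C, E, L, H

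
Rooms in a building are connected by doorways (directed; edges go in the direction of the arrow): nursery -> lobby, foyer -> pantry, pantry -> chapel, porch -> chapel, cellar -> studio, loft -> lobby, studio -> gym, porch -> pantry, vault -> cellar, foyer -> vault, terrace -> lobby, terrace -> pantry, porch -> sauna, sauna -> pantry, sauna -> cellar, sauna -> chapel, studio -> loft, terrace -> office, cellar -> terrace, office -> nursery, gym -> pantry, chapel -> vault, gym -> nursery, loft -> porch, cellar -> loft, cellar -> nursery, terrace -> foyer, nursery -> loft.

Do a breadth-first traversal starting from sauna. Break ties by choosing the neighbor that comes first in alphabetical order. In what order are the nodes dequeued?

sauna, cellar, chapel, pantry, loft, nursery, studio, terrace, vault, lobby, porch, gym, foyer, office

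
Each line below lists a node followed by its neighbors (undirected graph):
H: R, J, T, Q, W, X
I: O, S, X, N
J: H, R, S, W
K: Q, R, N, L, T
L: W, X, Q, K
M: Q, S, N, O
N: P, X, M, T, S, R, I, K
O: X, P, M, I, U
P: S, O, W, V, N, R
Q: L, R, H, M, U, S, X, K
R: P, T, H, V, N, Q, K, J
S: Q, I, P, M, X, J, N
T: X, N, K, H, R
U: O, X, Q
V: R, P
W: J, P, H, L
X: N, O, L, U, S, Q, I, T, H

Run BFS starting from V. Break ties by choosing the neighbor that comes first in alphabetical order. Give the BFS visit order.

V -> P -> R -> N -> O -> S -> W -> H -> J -> K -> Q -> T -> I -> M -> X -> U -> L

Visit V; enqueue P, R → queue [P, R]
Visit P; enqueue N, O, S, W → queue [R, N, O, S, W]
Visit R; enqueue H, J, K, Q, T → queue [N, O, S, W, H, J, K, Q, T]
Visit N; enqueue I, M, X → queue [O, S, W, H, J, K, Q, T, I, M, X]
Visit O; enqueue U → queue [S, W, H, J, K, Q, T, I, M, X, U]
Visit S → queue [W, H, J, K, Q, T, I, M, X, U]
Visit W; enqueue L → queue [H, J, K, Q, T, I, M, X, U, L]
Visit H → queue [J, K, Q, T, I, M, X, U, L]
Visit J → queue [K, Q, T, I, M, X, U, L]
Visit K → queue [Q, T, I, M, X, U, L]
Visit Q → queue [T, I, M, X, U, L]
Visit T → queue [I, M, X, U, L]
Visit I → queue [M, X, U, L]
Visit M → queue [X, U, L]
Visit X → queue [U, L]
Visit U → queue [L]
Visit L → queue []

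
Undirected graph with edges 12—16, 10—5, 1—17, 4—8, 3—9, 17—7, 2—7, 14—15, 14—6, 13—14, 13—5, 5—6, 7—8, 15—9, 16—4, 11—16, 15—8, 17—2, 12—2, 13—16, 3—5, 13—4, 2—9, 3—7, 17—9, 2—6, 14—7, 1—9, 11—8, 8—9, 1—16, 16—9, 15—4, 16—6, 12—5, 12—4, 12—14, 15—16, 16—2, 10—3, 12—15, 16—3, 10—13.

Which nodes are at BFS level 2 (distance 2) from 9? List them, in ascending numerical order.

Level 0: 9
Level 1: 1, 2, 3, 8, 15, 16, 17
Level 2: 4, 5, 6, 7, 10, 11, 12, 13, 14

4, 5, 6, 7, 10, 11, 12, 13, 14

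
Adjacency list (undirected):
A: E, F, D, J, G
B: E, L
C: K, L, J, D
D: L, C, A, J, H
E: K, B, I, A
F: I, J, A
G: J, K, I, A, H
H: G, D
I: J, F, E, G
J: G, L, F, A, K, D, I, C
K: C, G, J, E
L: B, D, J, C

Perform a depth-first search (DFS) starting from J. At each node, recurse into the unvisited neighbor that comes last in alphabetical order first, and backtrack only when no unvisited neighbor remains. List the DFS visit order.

Visit J
J → L
L → D
D → H
H → G
G → K
K → E
E → I
I → F
F → A
E → B
K → C

J, L, D, H, G, K, E, I, F, A, B, C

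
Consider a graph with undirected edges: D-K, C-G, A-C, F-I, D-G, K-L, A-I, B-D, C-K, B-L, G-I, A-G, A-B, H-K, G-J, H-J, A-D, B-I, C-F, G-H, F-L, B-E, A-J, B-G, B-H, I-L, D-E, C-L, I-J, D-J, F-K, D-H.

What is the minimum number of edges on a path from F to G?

2

Level 0: F
Level 1: C, I, K, L
Level 2: A, B, D, G, H, J
Level 3: E
G first appears at level 2.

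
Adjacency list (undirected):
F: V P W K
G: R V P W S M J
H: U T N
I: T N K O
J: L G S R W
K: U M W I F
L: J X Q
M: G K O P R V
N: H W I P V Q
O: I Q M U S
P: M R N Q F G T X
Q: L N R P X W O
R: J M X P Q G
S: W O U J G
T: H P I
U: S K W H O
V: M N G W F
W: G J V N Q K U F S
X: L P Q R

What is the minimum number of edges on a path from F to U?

2

Level 0: F
Level 1: K, P, V, W
Level 2: G, I, J, M, N, Q, R, S, T, U, X
Level 3: H, L, O
U first appears at level 2.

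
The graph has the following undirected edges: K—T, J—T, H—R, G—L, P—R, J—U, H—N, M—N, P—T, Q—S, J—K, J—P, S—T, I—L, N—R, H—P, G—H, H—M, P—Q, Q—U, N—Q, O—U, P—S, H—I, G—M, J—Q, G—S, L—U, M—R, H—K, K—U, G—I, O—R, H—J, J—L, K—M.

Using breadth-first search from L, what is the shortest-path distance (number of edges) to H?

2

Level 0: L
Level 1: G, I, J, U
Level 2: H, K, M, O, P, Q, S, T
Level 3: N, R
H first appears at level 2.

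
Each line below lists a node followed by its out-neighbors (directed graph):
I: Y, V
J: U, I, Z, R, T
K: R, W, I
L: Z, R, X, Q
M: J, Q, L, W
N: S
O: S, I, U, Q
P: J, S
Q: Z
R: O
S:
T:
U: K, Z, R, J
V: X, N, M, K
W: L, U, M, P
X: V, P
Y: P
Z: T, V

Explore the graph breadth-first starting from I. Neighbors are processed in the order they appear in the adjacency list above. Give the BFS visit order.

I -> Y -> V -> P -> X -> N -> M -> K -> J -> S -> Q -> L -> W -> R -> U -> Z -> T -> O

Visit I; enqueue Y, V → queue [Y, V]
Visit Y; enqueue P → queue [V, P]
Visit V; enqueue X, N, M, K → queue [P, X, N, M, K]
Visit P; enqueue J, S → queue [X, N, M, K, J, S]
Visit X → queue [N, M, K, J, S]
Visit N → queue [M, K, J, S]
Visit M; enqueue Q, L, W → queue [K, J, S, Q, L, W]
Visit K; enqueue R → queue [J, S, Q, L, W, R]
Visit J; enqueue U, Z, T → queue [S, Q, L, W, R, U, Z, T]
Visit S → queue [Q, L, W, R, U, Z, T]
Visit Q → queue [L, W, R, U, Z, T]
Visit L → queue [W, R, U, Z, T]
Visit W → queue [R, U, Z, T]
Visit R; enqueue O → queue [U, Z, T, O]
Visit U → queue [Z, T, O]
Visit Z → queue [T, O]
Visit T → queue [O]
Visit O → queue []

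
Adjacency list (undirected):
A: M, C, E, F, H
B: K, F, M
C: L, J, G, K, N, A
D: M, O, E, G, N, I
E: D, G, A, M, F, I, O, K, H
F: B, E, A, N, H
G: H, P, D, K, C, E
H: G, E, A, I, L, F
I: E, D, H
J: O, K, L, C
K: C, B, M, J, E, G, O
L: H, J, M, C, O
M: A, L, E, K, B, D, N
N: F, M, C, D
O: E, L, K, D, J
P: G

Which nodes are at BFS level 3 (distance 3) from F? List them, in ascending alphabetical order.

J, P

Level 0: F
Level 1: A, B, E, H, N
Level 2: C, D, G, I, K, L, M, O
Level 3: J, P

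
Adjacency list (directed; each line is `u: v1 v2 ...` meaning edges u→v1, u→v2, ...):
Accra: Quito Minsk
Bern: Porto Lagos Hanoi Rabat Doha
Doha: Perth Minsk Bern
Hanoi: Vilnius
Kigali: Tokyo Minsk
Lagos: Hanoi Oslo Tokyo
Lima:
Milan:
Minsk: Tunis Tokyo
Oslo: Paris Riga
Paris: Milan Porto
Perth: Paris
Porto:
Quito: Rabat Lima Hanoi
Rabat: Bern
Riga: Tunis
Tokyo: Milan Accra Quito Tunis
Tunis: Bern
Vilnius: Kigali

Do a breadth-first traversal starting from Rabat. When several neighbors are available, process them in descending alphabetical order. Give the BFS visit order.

Rabat -> Bern -> Porto -> Lagos -> Hanoi -> Doha -> Tokyo -> Oslo -> Vilnius -> Perth -> Minsk -> Tunis -> Quito -> Milan -> Accra -> Riga -> Paris -> Kigali -> Lima

Visit Rabat; enqueue Bern → queue [Bern]
Visit Bern; enqueue Porto, Lagos, Hanoi, Doha → queue [Porto, Lagos, Hanoi, Doha]
Visit Porto → queue [Lagos, Hanoi, Doha]
Visit Lagos; enqueue Tokyo, Oslo → queue [Hanoi, Doha, Tokyo, Oslo]
Visit Hanoi; enqueue Vilnius → queue [Doha, Tokyo, Oslo, Vilnius]
Visit Doha; enqueue Perth, Minsk → queue [Tokyo, Oslo, Vilnius, Perth, Minsk]
Visit Tokyo; enqueue Tunis, Quito, Milan, Accra → queue [Oslo, Vilnius, Perth, Minsk, Tunis, Quito, Milan, Accra]
Visit Oslo; enqueue Riga, Paris → queue [Vilnius, Perth, Minsk, Tunis, Quito, Milan, Accra, Riga, Paris]
Visit Vilnius; enqueue Kigali → queue [Perth, Minsk, Tunis, Quito, Milan, Accra, Riga, Paris, Kigali]
Visit Perth → queue [Minsk, Tunis, Quito, Milan, Accra, Riga, Paris, Kigali]
Visit Minsk → queue [Tunis, Quito, Milan, Accra, Riga, Paris, Kigali]
Visit Tunis → queue [Quito, Milan, Accra, Riga, Paris, Kigali]
Visit Quito; enqueue Lima → queue [Milan, Accra, Riga, Paris, Kigali, Lima]
Visit Milan → queue [Accra, Riga, Paris, Kigali, Lima]
Visit Accra → queue [Riga, Paris, Kigali, Lima]
Visit Riga → queue [Paris, Kigali, Lima]
Visit Paris → queue [Kigali, Lima]
Visit Kigali → queue [Lima]
Visit Lima → queue []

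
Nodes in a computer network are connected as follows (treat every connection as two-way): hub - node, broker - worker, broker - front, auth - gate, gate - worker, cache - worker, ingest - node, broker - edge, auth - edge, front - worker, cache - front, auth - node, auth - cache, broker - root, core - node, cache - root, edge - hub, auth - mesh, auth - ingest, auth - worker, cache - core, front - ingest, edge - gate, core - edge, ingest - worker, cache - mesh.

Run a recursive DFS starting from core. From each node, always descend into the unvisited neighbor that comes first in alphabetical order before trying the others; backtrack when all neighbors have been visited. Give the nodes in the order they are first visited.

core -> cache -> auth -> edge -> broker -> front -> ingest -> node -> hub -> worker -> gate -> root -> mesh

Visit core
core → cache
cache → auth
auth → edge
edge → broker
broker → front
front → ingest
ingest → node
node → hub
ingest → worker
worker → gate
broker → root
auth → mesh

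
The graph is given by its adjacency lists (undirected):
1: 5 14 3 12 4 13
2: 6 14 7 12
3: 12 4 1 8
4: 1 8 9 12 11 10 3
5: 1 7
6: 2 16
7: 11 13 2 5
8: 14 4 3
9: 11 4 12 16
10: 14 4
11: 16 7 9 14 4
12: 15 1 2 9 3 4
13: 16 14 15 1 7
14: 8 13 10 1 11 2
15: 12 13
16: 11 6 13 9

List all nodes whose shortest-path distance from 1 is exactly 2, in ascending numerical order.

Level 0: 1
Level 1: 3, 4, 5, 12, 13, 14
Level 2: 2, 7, 8, 9, 10, 11, 15, 16
Level 3: 6

2, 7, 8, 9, 10, 11, 15, 16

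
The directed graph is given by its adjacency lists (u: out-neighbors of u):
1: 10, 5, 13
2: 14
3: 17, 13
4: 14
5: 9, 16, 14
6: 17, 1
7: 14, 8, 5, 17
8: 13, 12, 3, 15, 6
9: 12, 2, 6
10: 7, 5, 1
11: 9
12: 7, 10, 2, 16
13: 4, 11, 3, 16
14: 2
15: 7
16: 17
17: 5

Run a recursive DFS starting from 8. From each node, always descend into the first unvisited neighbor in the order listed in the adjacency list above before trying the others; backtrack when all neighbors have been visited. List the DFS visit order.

Visit 8
8 → 13
13 → 4
4 → 14
14 → 2
13 → 11
11 → 9
9 → 12
12 → 7
7 → 5
5 → 16
16 → 17
12 → 10
10 → 1
9 → 6
13 → 3
8 → 15

8 -> 13 -> 4 -> 14 -> 2 -> 11 -> 9 -> 12 -> 7 -> 5 -> 16 -> 17 -> 10 -> 1 -> 6 -> 3 -> 15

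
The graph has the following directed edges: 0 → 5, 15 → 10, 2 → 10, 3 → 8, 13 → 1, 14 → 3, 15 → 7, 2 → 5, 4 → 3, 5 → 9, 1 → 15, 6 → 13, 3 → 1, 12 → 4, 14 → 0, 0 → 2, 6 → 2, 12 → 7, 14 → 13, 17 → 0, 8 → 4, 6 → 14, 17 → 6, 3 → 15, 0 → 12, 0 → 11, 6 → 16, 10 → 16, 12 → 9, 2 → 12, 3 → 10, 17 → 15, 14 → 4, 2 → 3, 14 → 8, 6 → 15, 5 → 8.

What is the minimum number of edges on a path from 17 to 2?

2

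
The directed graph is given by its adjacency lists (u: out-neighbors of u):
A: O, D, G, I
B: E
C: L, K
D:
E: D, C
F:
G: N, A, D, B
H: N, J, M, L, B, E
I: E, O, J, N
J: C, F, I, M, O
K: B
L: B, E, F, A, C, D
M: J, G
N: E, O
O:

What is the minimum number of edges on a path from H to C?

Level 0: H
Level 1: B, E, J, L, M, N
Level 2: A, C, D, F, G, I, O
Level 3: K
C first appears at level 2.

2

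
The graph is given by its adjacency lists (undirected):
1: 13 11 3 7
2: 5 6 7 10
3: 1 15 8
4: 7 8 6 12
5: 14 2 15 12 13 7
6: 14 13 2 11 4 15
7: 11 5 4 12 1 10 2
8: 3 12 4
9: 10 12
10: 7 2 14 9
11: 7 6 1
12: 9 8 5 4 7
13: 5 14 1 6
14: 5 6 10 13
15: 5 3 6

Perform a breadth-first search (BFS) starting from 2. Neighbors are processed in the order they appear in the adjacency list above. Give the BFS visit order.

Visit 2; enqueue 5, 6, 7, 10 → queue [5, 6, 7, 10]
Visit 5; enqueue 14, 15, 12, 13 → queue [6, 7, 10, 14, 15, 12, 13]
Visit 6; enqueue 11, 4 → queue [7, 10, 14, 15, 12, 13, 11, 4]
Visit 7; enqueue 1 → queue [10, 14, 15, 12, 13, 11, 4, 1]
Visit 10; enqueue 9 → queue [14, 15, 12, 13, 11, 4, 1, 9]
Visit 14 → queue [15, 12, 13, 11, 4, 1, 9]
Visit 15; enqueue 3 → queue [12, 13, 11, 4, 1, 9, 3]
Visit 12; enqueue 8 → queue [13, 11, 4, 1, 9, 3, 8]
Visit 13 → queue [11, 4, 1, 9, 3, 8]
Visit 11 → queue [4, 1, 9, 3, 8]
Visit 4 → queue [1, 9, 3, 8]
Visit 1 → queue [9, 3, 8]
Visit 9 → queue [3, 8]
Visit 3 → queue [8]
Visit 8 → queue []

2 → 5 → 6 → 7 → 10 → 14 → 15 → 12 → 13 → 11 → 4 → 1 → 9 → 3 → 8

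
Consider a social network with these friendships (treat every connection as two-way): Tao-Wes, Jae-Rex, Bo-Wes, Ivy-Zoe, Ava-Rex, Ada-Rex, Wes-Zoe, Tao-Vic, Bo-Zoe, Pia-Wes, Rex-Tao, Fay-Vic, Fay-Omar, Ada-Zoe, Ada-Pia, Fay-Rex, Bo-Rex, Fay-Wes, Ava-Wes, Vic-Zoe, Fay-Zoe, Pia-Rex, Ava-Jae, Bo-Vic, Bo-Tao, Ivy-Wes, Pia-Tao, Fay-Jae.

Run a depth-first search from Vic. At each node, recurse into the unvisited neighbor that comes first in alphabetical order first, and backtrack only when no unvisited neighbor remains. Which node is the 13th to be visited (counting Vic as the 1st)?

Ivy

Visit Vic
Vic → Bo
Bo → Rex
Rex → Ada
Ada → Pia
Pia → Tao
Tao → Wes
Wes → Ava
Ava → Jae
Jae → Fay
Fay → Omar
Fay → Zoe
Zoe → Ivy

Visit order: Vic, Bo, Rex, Ada, Pia, Tao, Wes, Ava, Jae, Fay, Omar, Zoe, Ivy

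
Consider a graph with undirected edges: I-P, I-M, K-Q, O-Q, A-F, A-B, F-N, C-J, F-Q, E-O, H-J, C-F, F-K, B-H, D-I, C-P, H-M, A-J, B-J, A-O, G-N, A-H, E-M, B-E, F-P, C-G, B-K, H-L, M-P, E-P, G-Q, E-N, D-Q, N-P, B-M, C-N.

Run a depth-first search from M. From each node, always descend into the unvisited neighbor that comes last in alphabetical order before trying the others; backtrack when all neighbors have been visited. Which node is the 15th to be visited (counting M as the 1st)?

A

Visit M
M → P
P → N
N → G
G → Q
Q → O
O → E
E → B
B → K
K → F
F → C
C → J
J → H
H → L
H → A
Q → D
D → I

Visit order: M, P, N, G, Q, O, E, B, K, F, C, J, H, L, A, D, I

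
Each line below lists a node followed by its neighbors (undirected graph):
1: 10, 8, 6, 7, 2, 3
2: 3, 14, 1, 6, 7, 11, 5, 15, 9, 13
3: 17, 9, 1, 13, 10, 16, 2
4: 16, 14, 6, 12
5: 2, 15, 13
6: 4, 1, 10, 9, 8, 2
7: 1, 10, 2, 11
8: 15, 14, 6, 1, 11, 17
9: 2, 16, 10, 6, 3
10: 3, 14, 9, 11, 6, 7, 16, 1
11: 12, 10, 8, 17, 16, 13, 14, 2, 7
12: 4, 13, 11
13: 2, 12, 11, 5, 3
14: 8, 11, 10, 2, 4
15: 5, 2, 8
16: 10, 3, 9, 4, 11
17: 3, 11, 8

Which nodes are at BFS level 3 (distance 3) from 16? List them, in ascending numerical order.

5, 15

Level 0: 16
Level 1: 3, 4, 9, 10, 11
Level 2: 1, 2, 6, 7, 8, 12, 13, 14, 17
Level 3: 5, 15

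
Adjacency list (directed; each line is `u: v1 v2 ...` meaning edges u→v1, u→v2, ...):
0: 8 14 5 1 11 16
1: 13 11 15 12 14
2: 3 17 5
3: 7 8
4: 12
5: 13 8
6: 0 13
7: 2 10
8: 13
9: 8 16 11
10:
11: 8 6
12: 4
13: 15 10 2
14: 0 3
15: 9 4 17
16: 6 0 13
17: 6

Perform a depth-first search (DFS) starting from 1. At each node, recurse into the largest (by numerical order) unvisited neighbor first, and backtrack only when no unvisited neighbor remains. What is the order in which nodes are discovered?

1 → 15 → 17 → 6 → 13 → 10 → 2 → 5 → 8 → 3 → 7 → 0 → 16 → 14 → 11 → 9 → 4 → 12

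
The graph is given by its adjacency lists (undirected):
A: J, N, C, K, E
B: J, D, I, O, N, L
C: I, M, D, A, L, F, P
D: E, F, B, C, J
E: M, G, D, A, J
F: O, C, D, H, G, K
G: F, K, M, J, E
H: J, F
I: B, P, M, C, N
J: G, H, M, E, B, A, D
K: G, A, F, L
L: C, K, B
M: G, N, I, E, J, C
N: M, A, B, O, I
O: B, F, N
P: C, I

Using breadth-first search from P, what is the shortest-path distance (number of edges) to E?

Level 0: P
Level 1: C, I
Level 2: A, B, D, F, L, M, N
Level 3: E, G, H, J, K, O
E first appears at level 3.

3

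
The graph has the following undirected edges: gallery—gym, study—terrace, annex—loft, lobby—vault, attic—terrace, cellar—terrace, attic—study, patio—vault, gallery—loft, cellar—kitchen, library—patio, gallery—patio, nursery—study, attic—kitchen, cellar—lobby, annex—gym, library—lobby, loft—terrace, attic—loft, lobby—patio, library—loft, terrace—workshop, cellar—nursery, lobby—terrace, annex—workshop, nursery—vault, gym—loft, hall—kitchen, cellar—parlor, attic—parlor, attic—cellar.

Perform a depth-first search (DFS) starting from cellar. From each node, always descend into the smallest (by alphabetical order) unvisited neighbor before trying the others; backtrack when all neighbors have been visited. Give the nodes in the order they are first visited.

cellar -> attic -> kitchen -> hall -> loft -> annex -> gym -> gallery -> patio -> library -> lobby -> terrace -> study -> nursery -> vault -> workshop -> parlor

Visit cellar
cellar → attic
attic → kitchen
kitchen → hall
attic → loft
loft → annex
annex → gym
gym → gallery
gallery → patio
patio → library
library → lobby
lobby → terrace
terrace → study
study → nursery
nursery → vault
terrace → workshop
attic → parlor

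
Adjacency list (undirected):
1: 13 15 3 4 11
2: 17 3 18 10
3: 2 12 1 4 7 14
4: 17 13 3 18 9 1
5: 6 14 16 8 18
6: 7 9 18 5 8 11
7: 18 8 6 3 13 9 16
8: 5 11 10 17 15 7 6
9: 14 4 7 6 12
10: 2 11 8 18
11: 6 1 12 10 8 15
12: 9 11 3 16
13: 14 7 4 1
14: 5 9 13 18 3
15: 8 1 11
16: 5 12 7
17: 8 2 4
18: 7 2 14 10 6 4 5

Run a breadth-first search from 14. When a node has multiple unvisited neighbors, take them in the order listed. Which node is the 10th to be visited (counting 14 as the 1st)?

Visit 14; enqueue 5, 9, 13, 18, 3 → queue [5, 9, 13, 18, 3]
Visit 5; enqueue 6, 16, 8 → queue [9, 13, 18, 3, 6, 16, 8]
Visit 9; enqueue 4, 7, 12 → queue [13, 18, 3, 6, 16, 8, 4, 7, 12]
Visit 13; enqueue 1 → queue [18, 3, 6, 16, 8, 4, 7, 12, 1]
Visit 18; enqueue 2, 10 → queue [3, 6, 16, 8, 4, 7, 12, 1, 2, 10]
Visit 3 → queue [6, 16, 8, 4, 7, 12, 1, 2, 10]
Visit 6; enqueue 11 → queue [16, 8, 4, 7, 12, 1, 2, 10, 11]
Visit 16 → queue [8, 4, 7, 12, 1, 2, 10, 11]
Visit 8; enqueue 17, 15 → queue [4, 7, 12, 1, 2, 10, 11, 17, 15]
Visit 4 → queue [7, 12, 1, 2, 10, 11, 17, 15]
Visit 7 → queue [12, 1, 2, 10, 11, 17, 15]
Visit 12 → queue [1, 2, 10, 11, 17, 15]
Visit 1 → queue [2, 10, 11, 17, 15]
Visit 2 → queue [10, 11, 17, 15]
Visit 10 → queue [11, 17, 15]
Visit 11 → queue [17, 15]
Visit 17 → queue [15]
Visit 15 → queue []

Visit order: 14, 5, 9, 13, 18, 3, 6, 16, 8, 4, 7, 12, 1, 2, 10, 11, 17, 15

4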